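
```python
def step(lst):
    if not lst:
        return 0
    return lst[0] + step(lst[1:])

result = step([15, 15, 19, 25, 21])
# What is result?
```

15 + 15 + 19 + 25 + 21 + 0 = 95

Answer: 95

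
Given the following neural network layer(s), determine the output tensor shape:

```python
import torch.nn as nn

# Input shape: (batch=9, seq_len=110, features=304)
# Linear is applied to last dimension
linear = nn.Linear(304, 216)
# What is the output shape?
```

Input: (9, 110, 304) -> Output: (9, 110, 216)

Answer: (9, 110, 216)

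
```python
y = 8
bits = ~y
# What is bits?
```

Trace:
`y = 8` → y = 8
`bits = ~y` → bits = -9
So bits = -9

Answer: -9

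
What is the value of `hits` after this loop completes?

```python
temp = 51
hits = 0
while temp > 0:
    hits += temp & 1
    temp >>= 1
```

Count set bits in 51 (binary: 0b110011)
`hits` takes the values: 0 → 1 → 2 → 3 → 4

Answer: 4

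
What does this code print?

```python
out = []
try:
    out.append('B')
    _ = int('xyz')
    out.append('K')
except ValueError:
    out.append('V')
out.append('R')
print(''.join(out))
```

Execution trace: 'B' (try body) → 'V' (except ValueError) → 'R' (after the try/except). Output: BVR

Answer: BVR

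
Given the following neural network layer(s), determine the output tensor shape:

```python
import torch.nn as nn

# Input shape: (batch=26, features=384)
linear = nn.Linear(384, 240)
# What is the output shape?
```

Input: (26, 384) -> Output: (26, 240)

Answer: (26, 240)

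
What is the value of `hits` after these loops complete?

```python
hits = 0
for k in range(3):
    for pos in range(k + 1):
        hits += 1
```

Triangle: 1 + 2 + ... + 3
`hits` takes the values: 0 → 1 → 2 → 3 → 4 → 5 → 6

Answer: 6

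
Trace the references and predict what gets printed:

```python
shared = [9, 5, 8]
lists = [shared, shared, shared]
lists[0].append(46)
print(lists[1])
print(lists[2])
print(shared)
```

Key concept: list of same reference.
Step by step:
`shared = [9, 5, 8]` → shared = [9, 5, 8]
`lists = [shared, shared, shared]` → lists = [[9, 5, 8], [9, 5, 8], [9, 5, 8]]
`lists[0].append(46)` → shared = [9, 5, 8, 46]; lists = [[9, 5, 8, 46], [9, 5, 8, 46], [9, 5, 8, 46]]
`print(lists[1])` → prints [9, 5, 8, 46]
`print(lists[2])` → prints [9, 5, 8, 46]
`print(shared)` → prints [9, 5, 8, 46]

Answer:
[9, 5, 8, 46]
[9, 5, 8, 46]
[9, 5, 8, 46]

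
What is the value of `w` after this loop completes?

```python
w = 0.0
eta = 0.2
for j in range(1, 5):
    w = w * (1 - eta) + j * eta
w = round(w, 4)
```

Moving average with lr=0.2
`w` takes the values: 0.0 → 0.2 → 0.56 → 1.048 → 1.6384

Answer: 1.6384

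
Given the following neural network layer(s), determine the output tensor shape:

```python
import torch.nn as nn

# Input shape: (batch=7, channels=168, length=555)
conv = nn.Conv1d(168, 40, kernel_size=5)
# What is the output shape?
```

Input: (7, 168, 555) -> Output: (7, 40, 551)

Answer: (7, 40, 551)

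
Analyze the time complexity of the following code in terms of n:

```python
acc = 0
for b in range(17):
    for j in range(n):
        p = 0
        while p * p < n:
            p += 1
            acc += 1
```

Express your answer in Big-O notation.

Each loop level contributes: 1 × n × √n. Multiplying the contributions gives O(n√n).

Answer: O(n√n)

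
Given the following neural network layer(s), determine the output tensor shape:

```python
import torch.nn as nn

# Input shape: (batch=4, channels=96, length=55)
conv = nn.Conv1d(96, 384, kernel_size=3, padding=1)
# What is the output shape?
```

Input: (4, 96, 55) -> Output: (4, 384, 55)

Answer: (4, 384, 55)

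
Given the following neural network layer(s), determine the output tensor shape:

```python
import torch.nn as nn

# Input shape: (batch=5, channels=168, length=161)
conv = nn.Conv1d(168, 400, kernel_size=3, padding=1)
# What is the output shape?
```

Input: (5, 168, 161) -> Output: (5, 400, 161)

Answer: (5, 400, 161)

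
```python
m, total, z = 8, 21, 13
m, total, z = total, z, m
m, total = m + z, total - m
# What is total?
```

Trace:
`m, total, z = 8, 21, 13` → m = 8; total = 21; z = 13
`m, total, z = total, z, m` → m = 21; total = 13; z = 8
`m, total = m + z, total - m` → m = 29; total = -8
So total = -8

Answer: -8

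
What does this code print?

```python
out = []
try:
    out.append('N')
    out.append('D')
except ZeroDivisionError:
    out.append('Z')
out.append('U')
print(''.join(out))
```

Execution trace: 'N' (try body) → 'D' (try body, no exception) → 'U' (after the try/except). Output: NDU

Answer: NDU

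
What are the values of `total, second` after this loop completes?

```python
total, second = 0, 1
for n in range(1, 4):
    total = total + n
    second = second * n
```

Sum and factorial of 1 to 3
`total, second` takes the values: (0, 1) → (1, 1) → (3, 1) → (3, 2) → (6, 2) → (6, 6)

Answer: 6, 6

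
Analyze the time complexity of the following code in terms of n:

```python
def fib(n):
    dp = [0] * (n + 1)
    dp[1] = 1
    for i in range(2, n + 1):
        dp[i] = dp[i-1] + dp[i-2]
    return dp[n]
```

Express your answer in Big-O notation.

This is Dynamic programming Fibonacci. Time complexity: O(n).

Answer: O(n)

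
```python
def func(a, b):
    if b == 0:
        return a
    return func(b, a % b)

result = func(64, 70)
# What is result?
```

func(64, 70) -> func(70, 64) -> func(64, 6) -> func(6, 4) -> func(4, 2) -> func(2, 0) -> 2

Answer: 2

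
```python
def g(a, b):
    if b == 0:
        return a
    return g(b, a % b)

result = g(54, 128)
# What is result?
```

g(54, 128) -> g(128, 54) -> g(54, 20) -> g(20, 14) -> g(14, 6) -> g(6, 2) -> g(2, 0) -> 2

Answer: 2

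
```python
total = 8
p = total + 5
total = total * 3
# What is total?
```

Trace:
`total = 8` → total = 8
`p = total + 5` → p = 13
`total = total * 3` → total = 24
So total = 24

Answer: 24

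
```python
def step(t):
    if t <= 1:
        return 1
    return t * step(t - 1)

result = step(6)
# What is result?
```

step(6) = 6 * 5 * 4 * 3 * 2 * 1 = 720

Answer: 720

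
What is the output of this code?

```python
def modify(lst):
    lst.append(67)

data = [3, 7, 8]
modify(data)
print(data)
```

Key concept: function modifies passed list.
Step by step:
`data = [3, 7, 8]` → data = [3, 7, 8]
`modify(data)` → data = [3, 7, 8, 67]
`print(data)` → prints [3, 7, 8, 67]

Answer: [3, 7, 8, 67]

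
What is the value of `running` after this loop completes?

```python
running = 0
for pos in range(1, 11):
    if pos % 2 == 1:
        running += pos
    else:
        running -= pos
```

Add odd, subtract even
`running` takes the values: 0 → 1 → -1 → 2 → -2 → 3 → -3 → 4 → -4 → 5 → -5

Answer: -5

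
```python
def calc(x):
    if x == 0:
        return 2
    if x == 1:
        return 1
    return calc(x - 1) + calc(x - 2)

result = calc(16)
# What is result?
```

Build up from base cases: calc(0)=2, calc(1)=1, calc(2)=3, calc(3)=4, calc(4)=7, calc(5)=11, calc(6)=18, ..., calc(16)=2207

Answer: 2207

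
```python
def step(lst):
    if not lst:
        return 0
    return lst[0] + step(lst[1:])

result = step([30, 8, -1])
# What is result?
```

30 + 8 + (-1) + 0 = 37

Answer: 37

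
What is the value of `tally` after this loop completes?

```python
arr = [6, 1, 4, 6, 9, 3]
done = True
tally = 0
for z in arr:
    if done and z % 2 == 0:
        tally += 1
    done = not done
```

Count even values at even positions
`tally` takes the values: 0 → 1 → 2

Answer: 2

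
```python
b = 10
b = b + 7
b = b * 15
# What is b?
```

Trace:
`b = 10` → b = 10
`b = b + 7` → b = 17
`b = b * 15` → b = 255
So b = 255

Answer: 255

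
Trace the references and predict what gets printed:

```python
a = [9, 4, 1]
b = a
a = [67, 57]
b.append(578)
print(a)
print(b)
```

Key concept: rebinding vs mutation: a is rebound to a new list, b still points at the original.
Step by step:
`a = [9, 4, 1]` → a = [9, 4, 1]
`b = a` → b = [9, 4, 1] (same object as a)
`a = [67, 57]` → a = [67, 57]
`b.append(578)` → b = [9, 4, 1, 578]
`print(a)` → prints [67, 57]
`print(b)` → prints [9, 4, 1, 578]

Answer:
[67, 57]
[9, 4, 1, 578]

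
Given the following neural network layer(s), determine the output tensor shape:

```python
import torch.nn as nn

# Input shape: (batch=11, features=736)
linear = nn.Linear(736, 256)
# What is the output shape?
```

Input: (11, 736) -> Output: (11, 256)

Answer: (11, 256)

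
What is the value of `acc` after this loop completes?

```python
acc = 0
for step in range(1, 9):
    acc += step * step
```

Sum of squares 1² to 8² = 204
`acc` takes the values: 0 → 1 → 5 → 14 → 30 → 55 → 91 → 140 → 204

Answer: 204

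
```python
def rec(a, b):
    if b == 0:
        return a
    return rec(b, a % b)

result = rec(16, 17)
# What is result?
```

rec(16, 17) -> rec(17, 16) -> rec(16, 1) -> rec(1, 0) -> 1

Answer: 1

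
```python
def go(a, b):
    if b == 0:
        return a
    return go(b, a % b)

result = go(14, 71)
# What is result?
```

go(14, 71) -> go(71, 14) -> go(14, 1) -> go(1, 0) -> 1

Answer: 1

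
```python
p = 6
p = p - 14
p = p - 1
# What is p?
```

Trace:
`p = 6` → p = 6
`p = p - 14` → p = -8
`p = p - 1` → p = -9
So p = -9

Answer: -9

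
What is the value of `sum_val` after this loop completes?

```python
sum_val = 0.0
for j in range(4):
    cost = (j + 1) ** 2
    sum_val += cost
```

Sum of squared losses 1² + 2² + ... + 4²
`sum_val` takes the values: 0.0 → 1.0 → 5.0 → 14.0 → 30.0

Answer: 30.0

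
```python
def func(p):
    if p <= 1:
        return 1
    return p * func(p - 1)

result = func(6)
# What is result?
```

func(6) = 6 * 5 * 4 * 3 * 2 * 1 = 720

Answer: 720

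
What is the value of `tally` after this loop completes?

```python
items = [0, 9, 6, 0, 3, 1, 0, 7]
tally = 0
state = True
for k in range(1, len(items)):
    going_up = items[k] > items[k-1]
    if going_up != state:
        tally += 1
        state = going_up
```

Count direction changes in [0, 9, 6, 0, 3, 1, 0, 7]
`tally` takes the values: 0 → 1 → 2 → 3 → 4

Answer: 4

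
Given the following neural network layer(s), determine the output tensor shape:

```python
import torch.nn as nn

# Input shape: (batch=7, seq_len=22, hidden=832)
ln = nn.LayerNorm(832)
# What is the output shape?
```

Input: (7, 22, 832) -> Output: (7, 22, 832)

Answer: (7, 22, 832)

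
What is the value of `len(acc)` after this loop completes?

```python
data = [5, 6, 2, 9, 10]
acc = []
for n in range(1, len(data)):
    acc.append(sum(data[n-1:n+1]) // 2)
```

Number of 2-element averages
`acc` takes the values: [] → [5] → [5, 4] → [5, 4, 5] → [5, 4, 5, 9]
So `len(acc)` = 4

Answer: 4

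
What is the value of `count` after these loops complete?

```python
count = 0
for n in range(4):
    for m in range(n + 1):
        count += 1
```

Triangle: 1 + 2 + ... + 4
`count` takes the values: 0 → 1 → 2 → 3 → 4 → 5 → 6 → 7 → 8 → 9 → 10

Answer: 10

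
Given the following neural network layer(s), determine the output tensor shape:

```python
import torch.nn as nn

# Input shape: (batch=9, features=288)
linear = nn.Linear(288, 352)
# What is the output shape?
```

Input: (9, 288) -> Output: (9, 352)

Answer: (9, 352)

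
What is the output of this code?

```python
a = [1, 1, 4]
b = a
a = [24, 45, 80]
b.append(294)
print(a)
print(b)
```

Key concept: rebinding vs mutation: a is rebound to a new list, b still points at the original.
Step by step:
`a = [1, 1, 4]` → a = [1, 1, 4]
`b = a` → b = [1, 1, 4] (same object as a)
`a = [24, 45, 80]` → a = [24, 45, 80]
`b.append(294)` → b = [1, 1, 4, 294]
`print(a)` → prints [24, 45, 80]
`print(b)` → prints [1, 1, 4, 294]

Answer:
[24, 45, 80]
[1, 1, 4, 294]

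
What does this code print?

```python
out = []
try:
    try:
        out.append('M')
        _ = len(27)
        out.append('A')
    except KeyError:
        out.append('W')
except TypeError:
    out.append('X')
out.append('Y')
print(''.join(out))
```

Execution trace: 'M' (try body) → 'X' (outer except TypeError) → 'Y' (after the try/except). Output: MXY

Answer: MXY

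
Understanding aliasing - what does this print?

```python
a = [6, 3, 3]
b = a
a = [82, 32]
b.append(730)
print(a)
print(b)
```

Key concept: rebinding vs mutation: a is rebound to a new list, b still points at the original.
Step by step:
`a = [6, 3, 3]` → a = [6, 3, 3]
`b = a` → b = [6, 3, 3] (same object as a)
`a = [82, 32]` → a = [82, 32]
`b.append(730)` → b = [6, 3, 3, 730]
`print(a)` → prints [82, 32]
`print(b)` → prints [6, 3, 3, 730]

Answer:
[82, 32]
[6, 3, 3, 730]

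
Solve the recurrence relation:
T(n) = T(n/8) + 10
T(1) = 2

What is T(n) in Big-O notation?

Each step divides n by 8 and adds 10. After log_8(n) steps we reach T(1)=2. So T(n) = 10·log_8(n) + 2 = O(log n).

Answer: O(log n)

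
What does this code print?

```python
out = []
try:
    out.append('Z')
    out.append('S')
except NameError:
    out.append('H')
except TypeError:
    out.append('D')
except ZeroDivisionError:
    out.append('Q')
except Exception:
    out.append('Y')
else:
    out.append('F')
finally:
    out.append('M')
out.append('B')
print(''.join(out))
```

Execution trace: 'Z' (try body) → 'S' (try body, no exception) → 'F' (else) → 'M' (finally) → 'B' (after the try/except). Output: ZSFMB

Answer: ZSFMB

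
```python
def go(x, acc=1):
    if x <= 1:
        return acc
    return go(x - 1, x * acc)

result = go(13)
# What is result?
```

Accumulator trace (n, acc): (13, 1) -> (12, 13) -> (11, 156) -> (10, 1716) -> (9, 17160) -> (8, 154440) -> (7, 1235520) -> (6, 8648640) -> (5, 51891840) -> (4, 259459200) -> (3, 1037836800) -> (2, 3113510400) -> (1, 6227020800) -> return 6227020800

Answer: 6227020800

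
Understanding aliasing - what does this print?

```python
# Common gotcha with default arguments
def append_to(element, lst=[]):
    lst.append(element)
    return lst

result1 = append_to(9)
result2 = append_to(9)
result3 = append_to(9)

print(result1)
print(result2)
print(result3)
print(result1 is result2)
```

Key concept: mutable default argument gotcha.
Step by step:
`result1 = append_to(9)` → result1 = [9]
`result2 = append_to(9)` → result1 = [9, 9] (same object as result2); result2 = [9, 9] (same object as result1)
`result3 = append_to(9)` → result1 = [9, 9, 9] (same object as result2, result3); result2 = [9, 9, 9] (same object as result1, result3); result3 = [9, 9, 9] (same object as result1, result2)
`print(result1)` → prints [9, 9, 9]
`print(result2)` → prints [9, 9, 9]
`print(result3)` → prints [9, 9, 9]
`print(result1 is result2)` → prints True

Answer:
[9, 9, 9]
[9, 9, 9]
[9, 9, 9]
True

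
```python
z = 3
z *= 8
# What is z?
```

Trace:
`z = 3` → z = 3
`z *= 8` → z = 24
So z = 24

Answer: 24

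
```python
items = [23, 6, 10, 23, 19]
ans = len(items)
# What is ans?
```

Trace:
`items = [23, 6, 10, 23, 19]` → items = [23, 6, 10, 23, 19]
`ans = len(items)` → ans = 5
So ans = 5

Answer: 5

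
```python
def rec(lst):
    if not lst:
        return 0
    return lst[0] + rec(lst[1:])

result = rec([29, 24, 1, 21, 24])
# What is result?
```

29 + 24 + 1 + 21 + 24 + 0 = 99

Answer: 99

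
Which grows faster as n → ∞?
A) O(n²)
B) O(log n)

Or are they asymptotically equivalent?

O(n²) vs O(log n): Higher order terms dominate.

Answer: A) O(n²) grows faster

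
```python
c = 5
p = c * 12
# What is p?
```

Trace:
`c = 5` → c = 5
`p = c * 12` → p = 60
So p = 60

Answer: 60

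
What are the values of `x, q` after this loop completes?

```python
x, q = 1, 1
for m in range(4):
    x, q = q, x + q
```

Fibonacci: after 4 iterations
`x, q` takes the values: (1, 1) → (1, 2) → (2, 3) → (3, 5) → (5, 8)

Answer: 5, 8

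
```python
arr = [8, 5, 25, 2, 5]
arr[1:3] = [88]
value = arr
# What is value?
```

Trace:
`arr = [8, 5, 25, 2, 5]` → arr = [8, 5, 25, 2, 5]
`arr[1:3] = [88]` → arr = [8, 88, 2, 5]
`value = arr` → value = [8, 88, 2, 5]
So value = [8, 88, 2, 5]

Answer: [8, 88, 2, 5]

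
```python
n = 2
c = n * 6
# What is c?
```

Trace:
`n = 2` → n = 2
`c = n * 6` → c = 12
So c = 12

Answer: 12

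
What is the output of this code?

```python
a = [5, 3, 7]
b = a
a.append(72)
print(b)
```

Key concept: basic list aliasing.
Step by step:
`a = [5, 3, 7]` → a = [5, 3, 7]
`b = a` → b = [5, 3, 7] (same object as a)
`a.append(72)` → a = [5, 3, 7, 72] (same object as b); b = [5, 3, 7, 72] (same object as a)
`print(b)` → prints [5, 3, 7, 72]

Answer: [5, 3, 7, 72]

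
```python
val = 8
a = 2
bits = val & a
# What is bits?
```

Trace:
`val = 8` → val = 8
`a = 2` → a = 2
`bits = val & a` → bits = 0
So bits = 0

Answer: 0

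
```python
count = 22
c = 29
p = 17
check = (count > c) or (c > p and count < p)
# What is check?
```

Trace:
`count = 22` → count = 22
`c = 29` → c = 29
`p = 17` → p = 17
`check = (count > c) or (c > p and count < p)` → check = False
So check = False

Answer: False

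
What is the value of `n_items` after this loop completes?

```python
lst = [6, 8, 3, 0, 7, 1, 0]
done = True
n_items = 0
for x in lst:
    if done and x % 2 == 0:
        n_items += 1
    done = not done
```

Count even values at even positions
`n_items` takes the values: 0 → 1 → 2

Answer: 2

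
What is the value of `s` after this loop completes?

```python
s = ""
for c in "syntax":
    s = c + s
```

Reverse 'syntax'
`s` takes the values: "" → "s" → "ys" → "nys" → "tnys" → "atnys" → "xatnys"

Answer: "xatnys"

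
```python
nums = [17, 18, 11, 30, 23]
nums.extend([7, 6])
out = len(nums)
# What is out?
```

Trace:
`nums = [17, 18, 11, 30, 23]` → nums = [17, 18, 11, 30, 23]
`nums.extend([7, 6])` → nums = [17, 18, 11, 30, 23, 7, 6]
`out = len(nums)` → out = 7
So out = 7

Answer: 7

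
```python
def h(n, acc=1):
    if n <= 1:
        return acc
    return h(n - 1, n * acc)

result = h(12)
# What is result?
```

Accumulator trace (n, acc): (12, 1) -> (11, 12) -> (10, 132) -> (9, 1320) -> (8, 11880) -> (7, 95040) -> (6, 665280) -> (5, 3991680) -> (4, 19958400) -> (3, 79833600) -> (2, 239500800) -> (1, 479001600) -> return 479001600

Answer: 479001600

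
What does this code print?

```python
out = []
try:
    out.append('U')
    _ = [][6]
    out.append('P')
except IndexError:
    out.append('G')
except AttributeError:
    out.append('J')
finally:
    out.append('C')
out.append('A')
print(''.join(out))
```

Execution trace: 'U' (try body) → 'G' (except IndexError) → 'C' (finally) → 'A' (after the try/except). Output: UGCA

Answer: UGCA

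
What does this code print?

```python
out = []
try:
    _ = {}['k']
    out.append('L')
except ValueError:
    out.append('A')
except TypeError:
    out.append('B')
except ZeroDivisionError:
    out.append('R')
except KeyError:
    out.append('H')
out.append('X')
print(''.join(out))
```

Execution trace: 'H' (except KeyError) → 'X' (after the try/except). Output: HX

Answer: HX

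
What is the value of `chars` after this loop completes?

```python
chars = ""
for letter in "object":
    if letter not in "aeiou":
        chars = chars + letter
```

Remove vowels from 'object'
`chars` takes the values: "" → "b" → "bj" → "bjc" → "bjct"

Answer: "bjct"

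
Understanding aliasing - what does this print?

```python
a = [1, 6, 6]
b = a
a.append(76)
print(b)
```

Key concept: basic list aliasing.
Step by step:
`a = [1, 6, 6]` → a = [1, 6, 6]
`b = a` → b = [1, 6, 6] (same object as a)
`a.append(76)` → a = [1, 6, 6, 76] (same object as b); b = [1, 6, 6, 76] (same object as a)
`print(b)` → prints [1, 6, 6, 76]

Answer: [1, 6, 6, 76]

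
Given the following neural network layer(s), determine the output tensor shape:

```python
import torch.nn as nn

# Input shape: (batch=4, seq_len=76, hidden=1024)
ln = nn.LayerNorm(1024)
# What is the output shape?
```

Input: (4, 76, 1024) -> Output: (4, 76, 1024)

Answer: (4, 76, 1024)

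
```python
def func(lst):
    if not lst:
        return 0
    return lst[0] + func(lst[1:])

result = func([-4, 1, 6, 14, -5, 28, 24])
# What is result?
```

(-4) + 1 + 6 + 14 + (-5) + 28 + 24 + 0 = 64

Answer: 64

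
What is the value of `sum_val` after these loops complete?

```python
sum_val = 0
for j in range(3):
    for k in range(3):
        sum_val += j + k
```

Sum of all j+k for j,k in 3x3
`sum_val` takes the values: 0 → 1 → 3 → 4 → 6 → 9 → 11 → 14 → 18

Answer: 18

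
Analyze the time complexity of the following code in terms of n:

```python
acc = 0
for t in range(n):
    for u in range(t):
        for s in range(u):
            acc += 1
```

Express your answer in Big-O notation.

Each loop level contributes: n × n × n. Multiplying the contributions gives O(n^3).

Answer: O(n^3)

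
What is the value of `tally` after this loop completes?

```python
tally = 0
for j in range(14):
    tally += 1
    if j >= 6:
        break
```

Loop breaks when j reaches 6, tally is 7
`tally` takes the values: 0 → 1 → 2 → 3 → 4 → 5 → 6 → 7

Answer: 7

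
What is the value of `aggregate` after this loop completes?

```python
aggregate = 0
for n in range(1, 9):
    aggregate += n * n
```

Sum of squares 1² to 8² = 204
`aggregate` takes the values: 0 → 1 → 5 → 14 → 30 → 55 → 91 → 140 → 204

Answer: 204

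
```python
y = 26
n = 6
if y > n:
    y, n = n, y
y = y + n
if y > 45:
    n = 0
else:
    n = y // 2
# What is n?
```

Trace:
`y = 26` → y = 26
`n = 6` → n = 6
`if y > n: ...` → y > n is True → y = 6; n = 26
`y = y + n` → y = 32
`if y > 45: ...` → y > 45 is False, take else branch → n = 16
So n = 16

Answer: 16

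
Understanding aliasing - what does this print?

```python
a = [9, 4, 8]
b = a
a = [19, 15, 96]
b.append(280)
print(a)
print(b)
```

Key concept: rebinding vs mutation: a is rebound to a new list, b still points at the original.
Step by step:
`a = [9, 4, 8]` → a = [9, 4, 8]
`b = a` → b = [9, 4, 8] (same object as a)
`a = [19, 15, 96]` → a = [19, 15, 96]
`b.append(280)` → b = [9, 4, 8, 280]
`print(a)` → prints [19, 15, 96]
`print(b)` → prints [9, 4, 8, 280]

Answer:
[19, 15, 96]
[9, 4, 8, 280]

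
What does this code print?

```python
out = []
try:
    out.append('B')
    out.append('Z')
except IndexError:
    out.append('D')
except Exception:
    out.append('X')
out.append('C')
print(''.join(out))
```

Execution trace: 'B' (try body) → 'Z' (try body, no exception) → 'C' (after the try/except). Output: BZC

Answer: BZC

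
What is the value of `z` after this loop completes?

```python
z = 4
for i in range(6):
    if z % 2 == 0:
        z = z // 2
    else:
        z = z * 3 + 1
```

Collatz-style transformation from 4
`z` takes the values: 4 → 2 → 1 → 4 → 2 → 1 → 4

Answer: 4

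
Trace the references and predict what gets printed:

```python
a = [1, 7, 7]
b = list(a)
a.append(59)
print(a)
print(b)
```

Key concept: list() constructor creates copy.
Step by step:
`a = [1, 7, 7]` → a = [1, 7, 7]
`b = list(a)` → b = [1, 7, 7]
`a.append(59)` → a = [1, 7, 7, 59]
`print(a)` → prints [1, 7, 7, 59]
`print(b)` → prints [1, 7, 7]

Answer:
[1, 7, 7, 59]
[1, 7, 7]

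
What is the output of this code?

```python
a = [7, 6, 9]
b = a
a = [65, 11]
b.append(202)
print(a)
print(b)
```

Key concept: rebinding vs mutation: a is rebound to a new list, b still points at the original.
Step by step:
`a = [7, 6, 9]` → a = [7, 6, 9]
`b = a` → b = [7, 6, 9] (same object as a)
`a = [65, 11]` → a = [65, 11]
`b.append(202)` → b = [7, 6, 9, 202]
`print(a)` → prints [65, 11]
`print(b)` → prints [7, 6, 9, 202]

Answer:
[65, 11]
[7, 6, 9, 202]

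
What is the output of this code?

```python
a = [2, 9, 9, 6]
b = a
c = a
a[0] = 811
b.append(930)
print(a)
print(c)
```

Key concept: multiple aliases.
Step by step:
`a = [2, 9, 9, 6]` → a = [2, 9, 9, 6]
`b = a` → b = [2, 9, 9, 6] (same object as a)
`c = a` → c = [2, 9, 9, 6] (same object as a, b)
`a[0] = 811` → a = [811, 9, 9, 6] (same object as b, c); b = [811, 9, 9, 6] (same object as a, c); c = [811, 9, 9, 6] (same object as a, b)
`b.append(930)` → a = [811, 9, 9, 6, 930] (same object as b, c); b = [811, 9, 9, 6, 930] (same object as a, c); c = [811, 9, 9, 6, 930] (same object as a, b)
`print(a)` → prints [811, 9, 9, 6, 930]
`print(c)` → prints [811, 9, 9, 6, 930]

Answer:
[811, 9, 9, 6, 930]
[811, 9, 9, 6, 930]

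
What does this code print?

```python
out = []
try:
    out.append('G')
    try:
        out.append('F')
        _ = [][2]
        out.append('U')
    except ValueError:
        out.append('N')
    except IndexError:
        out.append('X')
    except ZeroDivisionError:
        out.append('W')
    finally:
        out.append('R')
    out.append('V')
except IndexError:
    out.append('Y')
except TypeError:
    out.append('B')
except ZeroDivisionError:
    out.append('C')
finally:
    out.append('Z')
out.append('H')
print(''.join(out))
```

Execution trace: 'G' (try body) → 'F' (inner try body) → 'X' (inner except IndexError) → 'R' (inner finally) → 'V' (try body, no exception) → 'Z' (finally) → 'H' (after the try/except). Output: GFXRVZH

Answer: GFXRVZH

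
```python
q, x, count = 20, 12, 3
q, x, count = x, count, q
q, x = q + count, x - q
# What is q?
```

Trace:
`q, x, count = 20, 12, 3` → q = 20; x = 12; count = 3
`q, x, count = x, count, q` → q = 12; x = 3; count = 20
`q, x = q + count, x - q` → q = 32; x = -9
So q = 32

Answer: 32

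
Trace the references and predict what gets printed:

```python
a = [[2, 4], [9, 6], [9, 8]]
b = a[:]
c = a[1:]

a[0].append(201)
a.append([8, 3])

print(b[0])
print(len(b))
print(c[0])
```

Key concept: slice with nested mutation.
Step by step:
`a = [[2, 4], [9, 6], [9, 8]]` → a = [[2, 4], [9, 6], [9, 8]]
`b = a[:]` → b = [[2, 4], [9, 6], [9, 8]]
`c = a[1:]` → c = [[9, 6], [9, 8]]
`a[0].append(201)` → a = [[2, 4, 201], [9, 6], [9, 8]]; b = [[2, 4, 201], [9, 6], [9, 8]]
`a.append([8, 3])` → a = [[2, 4, 201], [9, 6], [9, 8], [8, 3]]
`print(b[0])` → prints [2, 4, 201]
`print(len(b))` → prints 3
`print(c[0])` → prints [9, 6]

Answer:
[2, 4, 201]
3
[9, 6]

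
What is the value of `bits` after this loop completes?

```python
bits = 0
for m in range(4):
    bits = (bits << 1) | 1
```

Build 4 consecutive 1-bits: 0b1111
`bits` takes the values: 0 → 1 → 3 → 7 → 15

Answer: 15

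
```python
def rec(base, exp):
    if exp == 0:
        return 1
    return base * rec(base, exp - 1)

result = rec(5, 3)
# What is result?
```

rec(5, 3) = 5 * 5 * 5 = 125

Answer: 125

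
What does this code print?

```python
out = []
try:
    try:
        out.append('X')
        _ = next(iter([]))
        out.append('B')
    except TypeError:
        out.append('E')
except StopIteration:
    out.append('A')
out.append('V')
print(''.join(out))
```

Execution trace: 'X' (try body) → 'A' (outer except StopIteration) → 'V' (after the try/except). Output: XAV

Answer: XAV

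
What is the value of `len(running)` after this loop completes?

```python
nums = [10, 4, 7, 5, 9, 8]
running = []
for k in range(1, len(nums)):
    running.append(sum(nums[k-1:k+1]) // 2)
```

Number of 2-element averages
`running` takes the values: [] → [7] → [7, 5] → [7, 5, 6] → [7, 5, 6, 7] → [7, 5, 6, 7, 8]
So `len(running)` = 5

Answer: 5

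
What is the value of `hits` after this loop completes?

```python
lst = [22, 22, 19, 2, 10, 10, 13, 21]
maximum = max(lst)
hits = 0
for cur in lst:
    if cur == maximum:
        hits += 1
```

Count of max value 22 in [22, 22, 19, 2, 10, 10, 13, 21]
`hits` takes the values: 0 → 1 → 2

Answer: 2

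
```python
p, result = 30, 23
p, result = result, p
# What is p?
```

Trace:
`p, result = 30, 23` → p = 30; result = 23
`p, result = result, p` → p = 23; result = 30
So p = 23

Answer: 23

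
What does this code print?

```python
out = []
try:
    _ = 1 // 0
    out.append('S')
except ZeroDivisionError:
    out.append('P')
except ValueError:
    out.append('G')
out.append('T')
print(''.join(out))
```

Execution trace: 'P' (except ZeroDivisionError) → 'T' (after the try/except). Output: PT

Answer: PT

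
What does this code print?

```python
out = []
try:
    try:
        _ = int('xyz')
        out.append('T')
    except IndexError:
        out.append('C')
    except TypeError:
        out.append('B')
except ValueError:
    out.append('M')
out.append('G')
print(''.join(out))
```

Execution trace: 'M' (outer except ValueError) → 'G' (after the try/except). Output: MG

Answer: MG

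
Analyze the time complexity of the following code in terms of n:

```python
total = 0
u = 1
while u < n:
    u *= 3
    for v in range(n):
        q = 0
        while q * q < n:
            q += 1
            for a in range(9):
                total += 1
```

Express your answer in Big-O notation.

Each loop level contributes: log n × n × √n × 1. Multiplying the contributions gives O(n√n log n).

Answer: O(n√n log n)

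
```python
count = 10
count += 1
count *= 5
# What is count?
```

Trace:
`count = 10` → count = 10
`count += 1` → count = 11
`count *= 5` → count = 55
So count = 55

Answer: 55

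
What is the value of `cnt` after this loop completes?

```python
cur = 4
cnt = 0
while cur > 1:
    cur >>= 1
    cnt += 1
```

Count right shifts until 1
`cnt` takes the values: 0 → 1 → 2

Answer: 2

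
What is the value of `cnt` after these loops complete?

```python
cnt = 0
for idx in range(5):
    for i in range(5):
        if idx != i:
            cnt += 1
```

5² - 5 (exclude diagonal)
`cnt` takes the values: 0 → 1 → 2 → 3 → 4 → 5 → 6 → 7 → 8 → 9 → 10 → 11 → 12 → 13 → 14 → 15 → 16 → 17 → 18 → 19 → 20

Answer: 20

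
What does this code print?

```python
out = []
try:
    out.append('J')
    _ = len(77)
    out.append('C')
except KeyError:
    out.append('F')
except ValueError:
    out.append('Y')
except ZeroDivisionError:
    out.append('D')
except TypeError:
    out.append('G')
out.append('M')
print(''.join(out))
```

Execution trace: 'J' (try body) → 'G' (except TypeError) → 'M' (after the try/except). Output: JGM

Answer: JGM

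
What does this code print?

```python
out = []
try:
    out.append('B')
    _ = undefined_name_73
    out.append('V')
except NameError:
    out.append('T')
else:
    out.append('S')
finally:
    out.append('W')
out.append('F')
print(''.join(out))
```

Execution trace: 'B' (try body) → 'T' (except NameError) → 'W' (finally) → 'F' (after the try/except). Output: BTWF

Answer: BTWF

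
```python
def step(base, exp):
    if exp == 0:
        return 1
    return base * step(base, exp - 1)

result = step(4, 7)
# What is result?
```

step(4, 7) = 4 * 4 * 4 * 4 * 4 * 4 * 4 = 16384

Answer: 16384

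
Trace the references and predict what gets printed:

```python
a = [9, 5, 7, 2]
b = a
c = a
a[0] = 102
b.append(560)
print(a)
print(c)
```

Key concept: multiple aliases.
Step by step:
`a = [9, 5, 7, 2]` → a = [9, 5, 7, 2]
`b = a` → b = [9, 5, 7, 2] (same object as a)
`c = a` → c = [9, 5, 7, 2] (same object as a, b)
`a[0] = 102` → a = [102, 5, 7, 2] (same object as b, c); b = [102, 5, 7, 2] (same object as a, c); c = [102, 5, 7, 2] (same object as a, b)
`b.append(560)` → a = [102, 5, 7, 2, 560] (same object as b, c); b = [102, 5, 7, 2, 560] (same object as a, c); c = [102, 5, 7, 2, 560] (same object as a, b)
`print(a)` → prints [102, 5, 7, 2, 560]
`print(c)` → prints [102, 5, 7, 2, 560]

Answer:
[102, 5, 7, 2, 560]
[102, 5, 7, 2, 560]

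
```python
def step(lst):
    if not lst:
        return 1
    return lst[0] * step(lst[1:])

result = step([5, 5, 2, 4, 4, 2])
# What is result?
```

Product over [5, 5, 2, 4, 4, 2] = 5 * 5 * 2 * 4 * 4 * 2 = 1600

Answer: 1600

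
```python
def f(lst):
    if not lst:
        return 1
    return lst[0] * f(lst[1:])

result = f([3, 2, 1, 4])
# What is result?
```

Product over [3, 2, 1, 4] = 3 * 2 * 1 * 4 = 24

Answer: 24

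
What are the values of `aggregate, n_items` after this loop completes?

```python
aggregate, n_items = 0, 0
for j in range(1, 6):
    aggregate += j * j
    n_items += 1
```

Sum of squares and count
`aggregate, n_items` takes the values: (0, 0) → (1, 0) → (1, 1) → (5, 1) → (5, 2) → (14, 2) → (14, 3) → (30, 3) → (30, 4) → (55, 4) → (55, 5)

Answer: 55, 5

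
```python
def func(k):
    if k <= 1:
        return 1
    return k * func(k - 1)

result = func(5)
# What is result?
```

func(5) = 5 * 4 * 3 * 2 * 1 = 120

Answer: 120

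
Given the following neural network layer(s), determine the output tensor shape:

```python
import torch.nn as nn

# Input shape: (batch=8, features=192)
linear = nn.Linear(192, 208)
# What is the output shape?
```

Input: (8, 192) -> Output: (8, 208)

Answer: (8, 208)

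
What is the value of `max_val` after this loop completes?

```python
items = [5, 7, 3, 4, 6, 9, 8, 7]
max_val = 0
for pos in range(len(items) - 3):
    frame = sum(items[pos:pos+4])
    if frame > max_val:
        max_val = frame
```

Max sum of 4-element window in [5, 7, 3, 4, 6, 9, 8, 7]
`max_val` takes the values: 0 → 19 → 20 → 22 → 27 → 30

Answer: 30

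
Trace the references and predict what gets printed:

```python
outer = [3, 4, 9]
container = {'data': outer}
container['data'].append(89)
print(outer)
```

Key concept: dict holds reference to list.
Step by step:
`outer = [3, 4, 9]` → outer = [3, 4, 9]
`container = {'data': outer}` → container = {'data': [3, 4, 9]}
`container['data'].append(89)` → outer = [3, 4, 9, 89]; container = {'data': [3, 4, 9, 89]}
`print(outer)` → prints [3, 4, 9, 89]

Answer: [3, 4, 9, 89]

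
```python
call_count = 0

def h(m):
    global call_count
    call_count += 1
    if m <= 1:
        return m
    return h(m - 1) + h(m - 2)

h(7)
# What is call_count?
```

Calls(m) = 1 + Calls(m-1) + Calls(m-2); Calls(0)=Calls(1)=1. For m=7 this gives 41.

Answer: 41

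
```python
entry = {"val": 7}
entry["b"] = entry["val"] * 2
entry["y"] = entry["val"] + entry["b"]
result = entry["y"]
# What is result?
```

Trace:
`entry = {"val": 7}` → entry = {'val': 7}
`entry["b"] = entry["val"] * 2` → entry = {'val': 7, 'b': 14}
`entry["y"] = entry["val"] + entry["b"]` → entry = {'val': 7, 'b': 14, 'y': 21}
`result = entry["y"]` → result = 21
So result = 21

Answer: 21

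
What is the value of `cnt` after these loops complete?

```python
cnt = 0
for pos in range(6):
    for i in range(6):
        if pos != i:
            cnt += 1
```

6² - 6 (exclude diagonal)
`cnt` takes the values: 0 → 1 → 2 → 3 → 4 → 5 → 6 → 7 → 8 → 9 → 10 → 11 → 12 → 13 → 14 → 15 → 16 → 17 → 18 → 19 → 20 → 21 → 22 → 23 → 24 → 25 → 26 → 27 → 28 → 29 → 30

Answer: 30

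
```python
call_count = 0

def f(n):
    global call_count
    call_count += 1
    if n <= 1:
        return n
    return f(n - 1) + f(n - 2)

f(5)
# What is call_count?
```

Calls(n) = 1 + Calls(n-1) + Calls(n-2); Calls(0)=Calls(1)=1. For n=5 this gives 15.

Answer: 15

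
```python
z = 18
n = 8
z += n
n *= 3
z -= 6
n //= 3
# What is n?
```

Trace:
`z = 18` → z = 18
`n = 8` → n = 8
`z += n` → z = 26
`n *= 3` → n = 24
`z -= 6` → z = 20
`n //= 3` → n = 8
So n = 8

Answer: 8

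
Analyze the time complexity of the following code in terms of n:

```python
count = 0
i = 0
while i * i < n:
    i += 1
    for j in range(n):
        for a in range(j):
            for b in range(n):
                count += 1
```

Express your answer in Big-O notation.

Each loop level contributes: √n × n × n × n. Multiplying the contributions gives O(n^3√n).

Answer: O(n^3√n)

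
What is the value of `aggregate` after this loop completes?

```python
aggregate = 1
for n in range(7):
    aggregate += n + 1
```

Start at 1, add 1 to 7 = 29
`aggregate` takes the values: 1 → 2 → 4 → 7 → 11 → 16 → 22 → 29

Answer: 29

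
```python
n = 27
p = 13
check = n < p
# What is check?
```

Trace:
`n = 27` → n = 27
`p = 13` → p = 13
`check = n < p` → check = False
So check = False

Answer: False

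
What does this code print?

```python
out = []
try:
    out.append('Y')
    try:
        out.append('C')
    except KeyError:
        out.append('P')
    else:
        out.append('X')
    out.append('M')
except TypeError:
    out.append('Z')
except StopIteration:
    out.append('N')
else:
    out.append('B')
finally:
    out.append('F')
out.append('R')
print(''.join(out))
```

Execution trace: 'Y' (try body) → 'C' (inner try body, no exception) → 'X' (inner else) → 'M' (try body, no exception) → 'B' (else) → 'F' (finally) → 'R' (after the try/except). Output: YCXMBFR

Answer: YCXMBFR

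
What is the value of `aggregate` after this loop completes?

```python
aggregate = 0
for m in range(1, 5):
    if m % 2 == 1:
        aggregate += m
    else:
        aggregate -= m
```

Add odd, subtract even
`aggregate` takes the values: 0 → 1 → -1 → 2 → -2

Answer: -2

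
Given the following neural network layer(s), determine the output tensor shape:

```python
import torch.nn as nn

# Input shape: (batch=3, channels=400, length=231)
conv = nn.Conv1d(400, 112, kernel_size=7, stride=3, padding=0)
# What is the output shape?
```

Input: (3, 400, 231) -> Output: (3, 112, 75)

Answer: (3, 112, 75)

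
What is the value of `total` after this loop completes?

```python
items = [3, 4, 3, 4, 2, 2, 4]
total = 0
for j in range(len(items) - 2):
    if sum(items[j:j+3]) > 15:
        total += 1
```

Count windows with sum > 15
`total` takes the values: 0

Answer: 0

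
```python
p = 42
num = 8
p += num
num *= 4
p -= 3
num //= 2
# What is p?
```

Trace:
`p = 42` → p = 42
`num = 8` → num = 8
`p += num` → p = 50
`num *= 4` → num = 32
`p -= 3` → p = 47
`num //= 2` → num = 16
So p = 47

Answer: 47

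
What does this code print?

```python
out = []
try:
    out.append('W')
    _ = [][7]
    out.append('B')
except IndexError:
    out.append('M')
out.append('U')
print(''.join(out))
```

Execution trace: 'W' (try body) → 'M' (except IndexError) → 'U' (after the try/except). Output: WMU

Answer: WMU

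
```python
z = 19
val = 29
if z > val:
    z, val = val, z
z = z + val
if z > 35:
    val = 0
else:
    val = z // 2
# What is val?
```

Trace:
`z = 19` → z = 19
`val = 29` → val = 29
`if z > val: ...` → z > val is False → no variable changes
`z = z + val` → z = 48
`if z > 35: ...` → z > 35 is True → val = 0
So val = 0

Answer: 0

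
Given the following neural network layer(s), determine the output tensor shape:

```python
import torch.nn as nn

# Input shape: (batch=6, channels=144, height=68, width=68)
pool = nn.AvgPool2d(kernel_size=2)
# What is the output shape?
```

Input: (6, 144, 68, 68) -> Output: (6, 144, 34, 34)

Answer: (6, 144, 34, 34)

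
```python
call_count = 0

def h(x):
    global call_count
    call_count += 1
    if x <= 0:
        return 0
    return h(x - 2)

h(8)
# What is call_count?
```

Linear recursion stepping by 2: 5 calls from x=8 down to ≤0.

Answer: 5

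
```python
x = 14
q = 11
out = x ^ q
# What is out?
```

Trace:
`x = 14` → x = 14
`q = 11` → q = 11
`out = x ^ q` → out = 5
So out = 5

Answer: 5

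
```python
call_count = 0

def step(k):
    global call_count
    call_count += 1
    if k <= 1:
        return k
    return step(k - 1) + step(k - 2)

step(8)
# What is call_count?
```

Calls(k) = 1 + Calls(k-1) + Calls(k-2); Calls(0)=Calls(1)=1. For k=8 this gives 67.

Answer: 67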